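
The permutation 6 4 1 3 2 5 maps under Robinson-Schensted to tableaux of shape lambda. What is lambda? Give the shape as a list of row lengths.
Row-insert each entry into an empty tableau.

After inserting 6: P = [[6]].
After inserting 4: P = [[4], [6]].
After inserting 1: P = [[1], [4], [6]].
After inserting 3: P = [[1, 3], [4], [6]].
After inserting 2: P = [[1, 2], [3], [4], [6]].
After inserting 5: P = [[1, 2, 5], [3], [4], [6]].

The final insertion tableau P = [[1, 2, 5], [3], [4], [6]] has shape [3, 1, 1, 1].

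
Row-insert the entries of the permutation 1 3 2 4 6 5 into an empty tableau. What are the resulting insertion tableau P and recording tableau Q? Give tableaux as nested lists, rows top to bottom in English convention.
P = [[1, 2, 4, 5], [3, 6]], Q = [[1, 2, 4, 5], [3, 6]]

Insert each entry of the permutation into P by Schensted row insertion, recording in Q the position of each new cell.

Insert 1: appended to row 1. P = [[1]].
Insert 3: appended to row 1. P = [[1, 3]].
Insert 2: 2 bumps 3 from row 1; 3 starts row 2. P = [[1, 2], [3]].
Insert 4: appended to row 1. P = [[1, 2, 4], [3]].
Insert 6: appended to row 1. P = [[1, 2, 4, 6], [3]].
Insert 5: 5 bumps 6 from row 1; 6 appends to row 2. P = [[1, 2, 4, 5], [3, 6]].

So P = [[1, 2, 4, 5], [3, 6]], Q = [[1, 2, 4, 5], [3, 6]].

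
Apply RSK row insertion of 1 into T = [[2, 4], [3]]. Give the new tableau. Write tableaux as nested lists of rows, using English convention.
[[1, 4], [2], [3]]

In row 1, 1 replaces 2 (the leftmost entry greater than 1); 2 is bumped to row 2. In row 2, 2 replaces 3 (the leftmost entry greater than 2); 3 is bumped to row 3. 3 starts a new row 3. The new tableau is [[1, 4], [2], [3]].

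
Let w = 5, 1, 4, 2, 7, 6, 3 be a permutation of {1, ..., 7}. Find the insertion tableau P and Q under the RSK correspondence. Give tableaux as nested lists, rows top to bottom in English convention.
P = [[1, 2, 3], [4, 6], [5, 7]], Q = [[1, 3, 5], [2, 6], [4, 7]]

Insert each entry of the permutation into P by Schensted row insertion, recording in Q the position of each new cell.

Insert 5: appended to row 1. P = [[5]], Q = [[1]].
Insert 1: 1 bumps 5 from row 1; 5 starts row 2. P = [[1], [5]], Q = [[1], [2]].
Insert 4: appended to row 1. P = [[1, 4], [5]], Q = [[1, 3], [2]].
Insert 2: 2 bumps 4 from row 1; 4 bumps 5 from row 2; 5 starts row 3. P = [[1, 2], [4], [5]], Q = [[1, 3], [2], [4]].
Insert 7: appended to row 1. P = [[1, 2, 7], [4], [5]], Q = [[1, 3, 5], [2], [4]].
Insert 6: 6 bumps 7 from row 1; 7 appends to row 2. P = [[1, 2, 6], [4, 7], [5]], Q = [[1, 3, 5], [2, 6], [4]].
Insert 3: 3 bumps 6 from row 1; 6 bumps 7 from row 2; 7 appends to row 3. P = [[1, 2, 3], [4, 6], [5, 7]], Q = [[1, 3, 5], [2, 6], [4, 7]].

So P = [[1, 2, 3], [4, 6], [5, 7]], Q = [[1, 3, 5], [2, 6], [4, 7]].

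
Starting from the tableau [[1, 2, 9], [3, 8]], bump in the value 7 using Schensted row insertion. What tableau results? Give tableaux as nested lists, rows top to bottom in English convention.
In row 1, 7 replaces 9 (the leftmost entry greater than 7); 9 is bumped to row 2. 9 is appended to row 2. The new tableau is [[1, 2, 7], [3, 8, 9]].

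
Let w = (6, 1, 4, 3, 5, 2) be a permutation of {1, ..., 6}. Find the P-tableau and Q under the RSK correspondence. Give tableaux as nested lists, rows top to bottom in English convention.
P = [[1, 2, 5], [3], [4], [6]], Q = [[1, 3, 5], [2], [4], [6]]

Insert each entry of the permutation into P by Schensted row insertion, recording in Q the position of each new cell.

After inserting 6: P = [[6]].
After inserting 1: P = [[1], [6]].
After inserting 4: P = [[1, 4], [6]].
After inserting 3: P = [[1, 3], [4], [6]].
After inserting 5: P = [[1, 3, 5], [4], [6]].
After inserting 2: P = [[1, 2, 5], [3], [4], [6]].

So P = [[1, 2, 5], [3], [4], [6]], Q = [[1, 3, 5], [2], [4], [6]].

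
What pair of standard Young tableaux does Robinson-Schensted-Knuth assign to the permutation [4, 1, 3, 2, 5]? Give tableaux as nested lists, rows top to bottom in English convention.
Insert each entry of the permutation into P by Schensted row insertion, recording in Q the position of each new cell.

Insert 4: appended to row 1. P = [[4]].
Insert 1: 1 bumps 4 from row 1; 4 starts row 2. P = [[1], [4]].
Insert 3: appended to row 1. P = [[1, 3], [4]].
Insert 2: 2 bumps 3 from row 1; 3 bumps 4 from row 2; 4 starts row 3. P = [[1, 2], [3], [4]].
Insert 5: appended to row 1. P = [[1, 2, 5], [3], [4]].

So P = [[1, 2, 5], [3], [4]], Q = [[1, 3, 5], [2], [4]].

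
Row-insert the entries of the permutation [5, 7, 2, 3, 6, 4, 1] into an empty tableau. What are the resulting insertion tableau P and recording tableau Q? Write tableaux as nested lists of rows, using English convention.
P = [[1, 3, 4], [2, 6], [5], [7]], Q = [[1, 2, 5], [3, 4], [6], [7]]

Insert each entry of the permutation into P by Schensted row insertion, recording in Q the position of each new cell.

Insert 5: appended to row 1. P = [[5]].
Insert 7: appended to row 1. P = [[5, 7]].
Insert 2: 2 bumps 5 from row 1; 5 starts row 2. P = [[2, 7], [5]].
Insert 3: 3 bumps 7 from row 1; 7 appends to row 2. P = [[2, 3], [5, 7]].
Insert 6: appended to row 1. P = [[2, 3, 6], [5, 7]].
Insert 4: 4 bumps 6 from row 1; 6 bumps 7 from row 2; 7 starts row 3. P = [[2, 3, 4], [5, 6], [7]].
Insert 1: 1 bumps 2 from row 1; 2 bumps 5 from row 2; 5 bumps 7 from row 3; 7 starts row 4. P = [[1, 3, 4], [2, 6], [5], [7]].

So P = [[1, 3, 4], [2, 6], [5], [7]], Q = [[1, 2, 5], [3, 4], [6], [7]].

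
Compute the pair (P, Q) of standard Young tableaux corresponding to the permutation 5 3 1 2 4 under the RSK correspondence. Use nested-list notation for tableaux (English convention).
P = [[1, 2, 4], [3], [5]], Q = [[1, 4, 5], [2], [3]]

Insert each entry of the permutation into P by Schensted row insertion, recording in Q the position of each new cell.

Insert 5: appended to row 1. P = [[5]].
Insert 3: 3 bumps 5 from row 1; 5 starts row 2. P = [[3], [5]].
Insert 1: 1 bumps 3 from row 1; 3 bumps 5 from row 2; 5 starts row 3. P = [[1], [3], [5]].
Insert 2: appended to row 1. P = [[1, 2], [3], [5]].
Insert 4: appended to row 1. P = [[1, 2, 4], [3], [5]].

So P = [[1, 2, 4], [3], [5]], Q = [[1, 4, 5], [2], [3]].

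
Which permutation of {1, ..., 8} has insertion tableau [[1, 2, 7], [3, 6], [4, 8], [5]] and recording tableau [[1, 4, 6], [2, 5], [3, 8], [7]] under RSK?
5 4 3 8 6 7 1 2

Reverse the RSK construction: for i from n down to 1, find the cell of Q containing i, remove the entry at that cell from P, and reverse-bump it up through P; the value ejected from row 1 is w(i).

Step i=8: Q has 8 at row 3, column 2; remove 8 from row 3 of P and reverse-bump: 8 enters row 2 and ejects 6; 6 enters row 1 and ejects 2. So w(8) = 2. P is now [[1, 6, 7], [3, 8], [4], [5]].
Step i=7: Q has 7 at row 4, column 1; remove 5 from row 4 of P and reverse-bump: 5 enters row 3 and ejects 4; 4 enters row 2 and ejects 3; 3 enters row 1 and ejects 1. So w(7) = 1. P is now [[3, 6, 7], [4, 8], [5]].
Step i=6: Q has 6 at row 1, column 3; remove that cell from P, ejecting 7. So w(6) = 7. P is now [[3, 6], [4, 8], [5]].
Step i=5: Q has 5 at row 2, column 2; remove 8 from row 2 of P and reverse-bump: 8 enters row 1 and ejects 6. So w(5) = 6. P is now [[3, 8], [4], [5]].
Step i=4: Q has 4 at row 1, column 2; remove that cell from P, ejecting 8. So w(4) = 8. P is now [[3], [4], [5]].
Step i=3: Q has 3 at row 3, column 1; remove 5 from row 3 of P and reverse-bump: 5 enters row 2 and ejects 4; 4 enters row 1 and ejects 3. So w(3) = 3. P is now [[4], [5]].
Step i=2: Q has 2 at row 2, column 1; remove 5 from row 2 of P and reverse-bump: 5 enters row 1 and ejects 4. So w(2) = 4. P is now [[5]].
Step i=1: Q has 1 at row 1, column 1; remove that cell from P, ejecting 5. So w(1) = 5. P is now [].

So w = 5 4 3 8 6 7 1 2.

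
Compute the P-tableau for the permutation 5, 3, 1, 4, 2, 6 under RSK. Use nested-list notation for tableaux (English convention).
P = [[1, 2, 6], [3, 4], [5]]

Insert 5: appended to row 1. P = [[5]].
Insert 3: 3 bumps 5 from row 1; 5 starts row 2. P = [[3], [5]].
Insert 1: 1 bumps 3 from row 1; 3 bumps 5 from row 2; 5 starts row 3. P = [[1], [3], [5]].
Insert 4: appended to row 1. P = [[1, 4], [3], [5]].
Insert 2: 2 bumps 4 from row 1; 4 appends to row 2. P = [[1, 2], [3, 4], [5]].
Insert 6: appended to row 1. P = [[1, 2, 6], [3, 4], [5]].

So P = [[1, 2, 6], [3, 4], [5]].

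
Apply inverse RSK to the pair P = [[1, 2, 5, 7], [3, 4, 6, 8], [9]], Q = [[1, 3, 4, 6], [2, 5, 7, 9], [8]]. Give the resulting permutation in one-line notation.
3 1 4 6 2 9 8 5 7

Reverse RSK: for i = n, n-1, ..., 1, locate i in Q, remove the corresponding corner cell from P, and reverse-bump its entry up through P; the value ejected from row 1 is w(i).

So w = 3 1 4 6 2 9 8 5 7.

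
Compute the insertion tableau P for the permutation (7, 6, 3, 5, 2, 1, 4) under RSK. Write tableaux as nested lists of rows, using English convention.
P = [[1, 4], [2, 5], [3], [6], [7]]

Insert 7: appended to row 1. P = [[7]].
Insert 6: 6 bumps 7 from row 1; 7 starts row 2. P = [[6], [7]].
Insert 3: 3 bumps 6 from row 1; 6 bumps 7 from row 2; 7 starts row 3. P = [[3], [6], [7]].
Insert 5: appended to row 1. P = [[3, 5], [6], [7]].
Insert 2: 2 bumps 3 from row 1; 3 bumps 6 from row 2; 6 bumps 7 from row 3; 7 starts row 4. P = [[2, 5], [3], [6], [7]].
Insert 1: 1 bumps 2 from row 1; 2 bumps 3 from row 2; 3 bumps 6 from row 3; 6 bumps 7 from row 4; 7 starts row 5. P = [[1, 5], [2], [3], [6], [7]].
Insert 4: 4 bumps 5 from row 1; 5 appends to row 2. P = [[1, 4], [2, 5], [3], [6], [7]].

So P = [[1, 4], [2, 5], [3], [6], [7]].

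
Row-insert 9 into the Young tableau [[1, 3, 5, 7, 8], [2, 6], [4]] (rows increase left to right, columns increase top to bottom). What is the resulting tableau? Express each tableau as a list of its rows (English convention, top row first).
[[1, 3, 5, 7, 8, 9], [2, 6], [4]]

9 is larger than every entry of row 1, so it is appended to row 1. The new tableau is [[1, 3, 5, 7, 8, 9], [2, 6], [4]].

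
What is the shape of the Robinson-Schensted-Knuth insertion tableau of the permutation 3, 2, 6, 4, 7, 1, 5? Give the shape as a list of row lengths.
[3, 3, 1]

Row-insert each entry into an empty tableau.

After inserting 3: P = [[3]].
After inserting 2: P = [[2], [3]].
After inserting 6: P = [[2, 6], [3]].
After inserting 4: P = [[2, 4], [3, 6]].
After inserting 7: P = [[2, 4, 7], [3, 6]].
After inserting 1: P = [[1, 4, 7], [2, 6], [3]].
After inserting 5: P = [[1, 4, 5], [2, 6, 7], [3]].

The final insertion tableau P = [[1, 4, 5], [2, 6, 7], [3]] has shape [3, 3, 1].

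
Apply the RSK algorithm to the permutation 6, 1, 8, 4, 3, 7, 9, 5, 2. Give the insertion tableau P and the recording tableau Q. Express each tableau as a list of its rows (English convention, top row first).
Insert each entry of the permutation into P by Schensted row insertion, recording in Q the position of each new cell.

Insert 6: appended to row 1. P = [[6]].
Insert 1: 1 bumps 6 from row 1; 6 starts row 2. P = [[1], [6]].
Insert 8: appended to row 1. P = [[1, 8], [6]].
Insert 4: 4 bumps 8 from row 1; 8 appends to row 2. P = [[1, 4], [6, 8]].
Insert 3: 3 bumps 4 from row 1; 4 bumps 6 from row 2; 6 starts row 3. P = [[1, 3], [4, 8], [6]].
Insert 7: appended to row 1. P = [[1, 3, 7], [4, 8], [6]].
Insert 9: appended to row 1. P = [[1, 3, 7, 9], [4, 8], [6]].
Insert 5: 5 bumps 7 from row 1; 7 bumps 8 from row 2; 8 appends to row 3. P = [[1, 3, 5, 9], [4, 7], [6, 8]].
Insert 2: 2 bumps 3 from row 1; 3 bumps 4 from row 2; 4 bumps 6 from row 3; 6 starts row 4. P = [[1, 2, 5, 9], [3, 7], [4, 8], [6]].

So P = [[1, 2, 5, 9], [3, 7], [4, 8], [6]], Q = [[1, 3, 6, 7], [2, 4], [5, 8], [9]].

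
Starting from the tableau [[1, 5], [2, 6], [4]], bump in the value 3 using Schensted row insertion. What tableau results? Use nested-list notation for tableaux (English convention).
In row 1, 3 replaces 5 (the leftmost entry greater than 3); 5 is bumped to row 2. In row 2, 5 replaces 6 (the leftmost entry greater than 5); 6 is bumped to row 3. 6 is appended to row 3. The new tableau is [[1, 3], [2, 5], [4, 6]].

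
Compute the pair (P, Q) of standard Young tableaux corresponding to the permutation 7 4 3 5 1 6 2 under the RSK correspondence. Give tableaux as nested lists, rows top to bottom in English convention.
Insert each entry of the permutation into P by Schensted row insertion, recording in Q the position of each new cell.

Insert 7: appended to row 1. P = [[7]], Q = [[1]].
Insert 4: 4 bumps 7 from row 1; 7 starts row 2. P = [[4], [7]], Q = [[1], [2]].
Insert 3: 3 bumps 4 from row 1; 4 bumps 7 from row 2; 7 starts row 3. P = [[3], [4], [7]], Q = [[1], [2], [3]].
Insert 5: appended to row 1. P = [[3, 5], [4], [7]], Q = [[1, 4], [2], [3]].
Insert 1: 1 bumps 3 from row 1; 3 bumps 4 from row 2; 4 bumps 7 from row 3; 7 starts row 4. P = [[1, 5], [3], [4], [7]], Q = [[1, 4], [2], [3], [5]].
Insert 6: appended to row 1. P = [[1, 5, 6], [3], [4], [7]], Q = [[1, 4, 6], [2], [3], [5]].
Insert 2: 2 bumps 5 from row 1; 5 appends to row 2. P = [[1, 2, 6], [3, 5], [4], [7]], Q = [[1, 4, 6], [2, 7], [3], [5]].

So P = [[1, 2, 6], [3, 5], [4], [7]], Q = [[1, 4, 6], [2, 7], [3], [5]].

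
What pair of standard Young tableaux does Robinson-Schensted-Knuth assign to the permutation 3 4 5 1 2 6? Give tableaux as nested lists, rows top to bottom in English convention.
P = [[1, 2, 5, 6], [3, 4]], Q = [[1, 2, 3, 6], [4, 5]]

Insert each entry of the permutation into P by Schensted row insertion, recording in Q the position of each new cell.

Insert 3: appended to row 1. P = [[3]].
Insert 4: appended to row 1. P = [[3, 4]].
Insert 5: appended to row 1. P = [[3, 4, 5]].
Insert 1: 1 bumps 3 from row 1; 3 starts row 2. P = [[1, 4, 5], [3]].
Insert 2: 2 bumps 4 from row 1; 4 appends to row 2. P = [[1, 2, 5], [3, 4]].
Insert 6: appended to row 1. P = [[1, 2, 5, 6], [3, 4]].

So P = [[1, 2, 5, 6], [3, 4]], Q = [[1, 2, 3, 6], [4, 5]].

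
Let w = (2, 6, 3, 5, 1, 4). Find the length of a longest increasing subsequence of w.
3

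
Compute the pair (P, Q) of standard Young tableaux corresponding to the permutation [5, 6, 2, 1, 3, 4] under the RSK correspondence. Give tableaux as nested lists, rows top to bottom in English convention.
P = [[1, 3, 4], [2, 6], [5]], Q = [[1, 2, 6], [3, 5], [4]]

Insert each entry of the permutation into P by Schensted row insertion, recording in Q the position of each new cell.

Insert 5: appended to row 1. P = [[5]].
Insert 6: appended to row 1. P = [[5, 6]].
Insert 2: 2 bumps 5 from row 1; 5 starts row 2. P = [[2, 6], [5]].
Insert 1: 1 bumps 2 from row 1; 2 bumps 5 from row 2; 5 starts row 3. P = [[1, 6], [2], [5]].
Insert 3: 3 bumps 6 from row 1; 6 appends to row 2. P = [[1, 3], [2, 6], [5]].
Insert 4: appended to row 1. P = [[1, 3, 4], [2, 6], [5]].

So P = [[1, 3, 4], [2, 6], [5]], Q = [[1, 2, 6], [3, 5], [4]].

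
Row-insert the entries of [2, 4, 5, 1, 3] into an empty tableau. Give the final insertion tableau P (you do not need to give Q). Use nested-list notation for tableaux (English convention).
Insert 2: appended to row 1. P = [[2]].
Insert 4: appended to row 1. P = [[2, 4]].
Insert 5: appended to row 1. P = [[2, 4, 5]].
Insert 1: 1 bumps 2 from row 1; 2 starts row 2. P = [[1, 4, 5], [2]].
Insert 3: 3 bumps 4 from row 1; 4 appends to row 2. P = [[1, 3, 5], [2, 4]].

So P = [[1, 3, 5], [2, 4]].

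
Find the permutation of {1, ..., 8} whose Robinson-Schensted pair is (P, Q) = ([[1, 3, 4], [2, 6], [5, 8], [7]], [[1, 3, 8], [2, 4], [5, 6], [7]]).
7 5 8 6 2 3 1 4

Reverse the RSK construction: for i from n down to 1, find the cell of Q containing i, remove the entry at that cell from P, and reverse-bump it up through P; the value ejected from row 1 is w(i).

Step i=8: Q has 8 at row 1, column 3; remove that cell from P, ejecting 4. So w(8) = 4. P is now [[1, 3], [2, 6], [5, 8], [7]].
Step i=7: Q has 7 at row 4, column 1; remove 7 from row 4 of P and reverse-bump: 7 enters row 3 and ejects 5; 5 enters row 2 and ejects 2; 2 enters row 1 and ejects 1. So w(7) = 1. P is now [[2, 3], [5, 6], [7, 8]].
Step i=6: Q has 6 at row 3, column 2; remove 8 from row 3 of P and reverse-bump: 8 enters row 2 and ejects 6; 6 enters row 1 and ejects 3. So w(6) = 3. P is now [[2, 6], [5, 8], [7]].
Step i=5: Q has 5 at row 3, column 1; remove 7 from row 3 of P and reverse-bump: 7 enters row 2 and ejects 5; 5 enters row 1 and ejects 2. So w(5) = 2. P is now [[5, 6], [7, 8]].
Step i=4: Q has 4 at row 2, column 2; remove 8 from row 2 of P and reverse-bump: 8 enters row 1 and ejects 6. So w(4) = 6. P is now [[5, 8], [7]].
Step i=3: Q has 3 at row 1, column 2; remove that cell from P, ejecting 8. So w(3) = 8. P is now [[5], [7]].
Step i=2: Q has 2 at row 2, column 1; remove 7 from row 2 of P and reverse-bump: 7 enters row 1 and ejects 5. So w(2) = 5. P is now [[7]].
Step i=1: Q has 1 at row 1, column 1; remove that cell from P, ejecting 7. So w(1) = 7. P is now [].

So w = 7 5 8 6 2 3 1 4.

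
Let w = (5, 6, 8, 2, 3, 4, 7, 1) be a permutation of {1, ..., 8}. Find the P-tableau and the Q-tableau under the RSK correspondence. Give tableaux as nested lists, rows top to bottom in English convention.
P = [[1, 3, 4, 7], [2, 6, 8], [5]], Q = [[1, 2, 3, 7], [4, 5, 6], [8]]

Insert each entry of the permutation into P by Schensted row insertion, recording in Q the position of each new cell.

Insert 5: appended to row 1. P = [[5]].
Insert 6: appended to row 1. P = [[5, 6]].
Insert 8: appended to row 1. P = [[5, 6, 8]].
Insert 2: 2 bumps 5 from row 1; 5 starts row 2. P = [[2, 6, 8], [5]].
Insert 3: 3 bumps 6 from row 1; 6 appends to row 2. P = [[2, 3, 8], [5, 6]].
Insert 4: 4 bumps 8 from row 1; 8 appends to row 2. P = [[2, 3, 4], [5, 6, 8]].
Insert 7: appended to row 1. P = [[2, 3, 4, 7], [5, 6, 8]].
Insert 1: 1 bumps 2 from row 1; 2 bumps 5 from row 2; 5 starts row 3. P = [[1, 3, 4, 7], [2, 6, 8], [5]].

So P = [[1, 3, 4, 7], [2, 6, 8], [5]], Q = [[1, 2, 3, 7], [4, 5, 6], [8]].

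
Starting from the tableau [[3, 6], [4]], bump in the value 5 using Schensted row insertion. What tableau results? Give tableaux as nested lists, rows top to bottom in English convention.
[[3, 5], [4, 6]]

In row 1, 5 replaces 6 (the leftmost entry greater than 5); 6 is bumped to row 2. 6 is appended to row 2. The new tableau is [[3, 5], [4, 6]].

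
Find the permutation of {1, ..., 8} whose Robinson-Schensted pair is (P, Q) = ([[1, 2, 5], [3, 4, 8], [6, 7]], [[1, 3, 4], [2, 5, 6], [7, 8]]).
6 3 7 8 4 5 1 2

Reverse the RSK construction: for i from n down to 1, find the cell of Q containing i, remove the entry at that cell from P, and reverse-bump it up through P; the value ejected from row 1 is w(i).

Step i=8: Q has 8 at row 3, column 2; remove 7 from row 3 of P and reverse-bump: 7 enters row 2 and ejects 4; 4 enters row 1 and ejects 2. So w(8) = 2. P is now [[1, 4, 5], [3, 7, 8], [6]].
Step i=7: Q has 7 at row 3, column 1; remove 6 from row 3 of P and reverse-bump: 6 enters row 2 and ejects 3; 3 enters row 1 and ejects 1. So w(7) = 1. P is now [[3, 4, 5], [6, 7, 8]].
Step i=6: Q has 6 at row 2, column 3; remove 8 from row 2 of P and reverse-bump: 8 enters row 1 and ejects 5. So w(6) = 5. P is now [[3, 4, 8], [6, 7]].
Step i=5: Q has 5 at row 2, column 2; remove 7 from row 2 of P and reverse-bump: 7 enters row 1 and ejects 4. So w(5) = 4. P is now [[3, 7, 8], [6]].
Step i=4: Q has 4 at row 1, column 3; remove that cell from P, ejecting 8. So w(4) = 8. P is now [[3, 7], [6]].
Step i=3: Q has 3 at row 1, column 2; remove that cell from P, ejecting 7. So w(3) = 7. P is now [[3], [6]].
Step i=2: Q has 2 at row 2, column 1; remove 6 from row 2 of P and reverse-bump: 6 enters row 1 and ejects 3. So w(2) = 3. P is now [[6]].
Step i=1: Q has 1 at row 1, column 1; remove that cell from P, ejecting 6. So w(1) = 6. P is now [].

So w = 6 3 7 8 4 5 1 2.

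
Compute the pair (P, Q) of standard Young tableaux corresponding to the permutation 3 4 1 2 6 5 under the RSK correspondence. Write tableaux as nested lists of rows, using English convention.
Insert each entry of the permutation into P by Schensted row insertion, recording in Q the position of each new cell.

Insert 3: appended to row 1. P = [[3]], Q = [[1]].
Insert 4: appended to row 1. P = [[3, 4]], Q = [[1, 2]].
Insert 1: 1 bumps 3 from row 1; 3 starts row 2. P = [[1, 4], [3]], Q = [[1, 2], [3]].
Insert 2: 2 bumps 4 from row 1; 4 appends to row 2. P = [[1, 2], [3, 4]], Q = [[1, 2], [3, 4]].
Insert 6: appended to row 1. P = [[1, 2, 6], [3, 4]], Q = [[1, 2, 5], [3, 4]].
Insert 5: 5 bumps 6 from row 1; 6 appends to row 2. P = [[1, 2, 5], [3, 4, 6]], Q = [[1, 2, 5], [3, 4, 6]].

So P = [[1, 2, 5], [3, 4, 6]], Q = [[1, 2, 5], [3, 4, 6]].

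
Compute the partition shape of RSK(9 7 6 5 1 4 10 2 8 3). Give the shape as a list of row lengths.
[3, 2, 2, 1, 1, 1]

Row-insert each entry into an empty tableau.

After inserting 9: P = [[9]].
After inserting 7: P = [[7], [9]].
After inserting 6: P = [[6], [7], [9]].
After inserting 5: P = [[5], [6], [7], [9]].
After inserting 1: P = [[1], [5], [6], [7], [9]].
After inserting 4: P = [[1, 4], [5], [6], [7], [9]].
After inserting 10: P = [[1, 4, 10], [5], [6], [7], [9]].
After inserting 2: P = [[1, 2, 10], [4], [5], [6], [7], [9]].
After inserting 8: P = [[1, 2, 8], [4, 10], [5], [6], [7], [9]].
After inserting 3: P = [[1, 2, 3], [4, 8], [5, 10], [6], [7], [9]].

The final insertion tableau P = [[1, 2, 3], [4, 8], [5, 10], [6], [7], [9]] has shape [3, 2, 2, 1, 1, 1].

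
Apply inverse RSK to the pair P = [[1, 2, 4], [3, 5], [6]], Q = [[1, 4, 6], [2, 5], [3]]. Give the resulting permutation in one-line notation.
6 3 1 5 2 4

Reverse the RSK construction: for i from n down to 1, find the cell of Q containing i, remove the entry at that cell from P, and reverse-bump it up through P; the value ejected from row 1 is w(i).

Step i=6: Q has 6 at row 1, column 3; remove that cell from P, ejecting 4. So w(6) = 4. P is now [[1, 2], [3, 5], [6]].
Step i=5: Q has 5 at row 2, column 2; remove 5 from row 2 of P and reverse-bump: 5 enters row 1 and ejects 2. So w(5) = 2. P is now [[1, 5], [3], [6]].
Step i=4: Q has 4 at row 1, column 2; remove that cell from P, ejecting 5. So w(4) = 5. P is now [[1], [3], [6]].
Step i=3: Q has 3 at row 3, column 1; remove 6 from row 3 of P and reverse-bump: 6 enters row 2 and ejects 3; 3 enters row 1 and ejects 1. So w(3) = 1. P is now [[3], [6]].
Step i=2: Q has 2 at row 2, column 1; remove 6 from row 2 of P and reverse-bump: 6 enters row 1 and ejects 3. So w(2) = 3. P is now [[6]].
Step i=1: Q has 1 at row 1, column 1; remove that cell from P, ejecting 6. So w(1) = 6. P is now [].

So w = 6 3 1 5 2 4.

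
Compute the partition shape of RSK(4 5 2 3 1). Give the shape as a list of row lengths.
RSK row insertion gives P = [[1, 3], [2, 5], [4]], which has shape [2, 2, 1].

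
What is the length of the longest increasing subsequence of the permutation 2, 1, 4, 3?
2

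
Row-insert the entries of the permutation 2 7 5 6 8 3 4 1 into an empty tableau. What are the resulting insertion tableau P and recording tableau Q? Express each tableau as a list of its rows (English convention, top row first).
P = [[1, 3, 4, 8], [2, 6], [5], [7]], Q = [[1, 2, 4, 5], [3, 7], [6], [8]]

Insert each entry of the permutation into P by Schensted row insertion, recording in Q the position of each new cell.

After inserting 2: P = [[2]].
After inserting 7: P = [[2, 7]].
After inserting 5: P = [[2, 5], [7]].
After inserting 6: P = [[2, 5, 6], [7]].
After inserting 8: P = [[2, 5, 6, 8], [7]].
After inserting 3: P = [[2, 3, 6, 8], [5], [7]].
After inserting 4: P = [[2, 3, 4, 8], [5, 6], [7]].
After inserting 1: P = [[1, 3, 4, 8], [2, 6], [5], [7]].

So P = [[1, 3, 4, 8], [2, 6], [5], [7]], Q = [[1, 2, 4, 5], [3, 7], [6], [8]].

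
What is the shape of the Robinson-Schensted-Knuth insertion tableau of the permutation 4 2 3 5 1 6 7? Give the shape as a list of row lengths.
Row-insert each entry into an empty tableau.

After inserting 4: P = [[4]].
After inserting 2: P = [[2], [4]].
After inserting 3: P = [[2, 3], [4]].
After inserting 5: P = [[2, 3, 5], [4]].
After inserting 1: P = [[1, 3, 5], [2], [4]].
After inserting 6: P = [[1, 3, 5, 6], [2], [4]].
After inserting 7: P = [[1, 3, 5, 6, 7], [2], [4]].

The final insertion tableau P = [[1, 3, 5, 6, 7], [2], [4]] has shape [5, 1, 1].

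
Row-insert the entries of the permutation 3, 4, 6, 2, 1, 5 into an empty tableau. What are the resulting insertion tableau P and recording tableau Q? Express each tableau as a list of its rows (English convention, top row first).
P = [[1, 4, 5], [2, 6], [3]], Q = [[1, 2, 3], [4, 6], [5]]

Insert each entry of the permutation into P by Schensted row insertion, recording in Q the position of each new cell.

Insert 3: appended to row 1. P = [[3]], Q = [[1]].
Insert 4: appended to row 1. P = [[3, 4]], Q = [[1, 2]].
Insert 6: appended to row 1. P = [[3, 4, 6]], Q = [[1, 2, 3]].
Insert 2: 2 bumps 3 from row 1; 3 starts row 2. P = [[2, 4, 6], [3]], Q = [[1, 2, 3], [4]].
Insert 1: 1 bumps 2 from row 1; 2 bumps 3 from row 2; 3 starts row 3. P = [[1, 4, 6], [2], [3]], Q = [[1, 2, 3], [4], [5]].
Insert 5: 5 bumps 6 from row 1; 6 appends to row 2. P = [[1, 4, 5], [2, 6], [3]], Q = [[1, 2, 3], [4, 6], [5]].

So P = [[1, 4, 5], [2, 6], [3]], Q = [[1, 2, 3], [4, 6], [5]].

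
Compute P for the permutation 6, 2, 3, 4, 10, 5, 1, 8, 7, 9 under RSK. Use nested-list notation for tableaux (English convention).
P = [[1, 3, 4, 5, 7, 9], [2, 8], [6, 10]]

After inserting 6: P = [[6]].
After inserting 2: P = [[2], [6]].
After inserting 3: P = [[2, 3], [6]].
After inserting 4: P = [[2, 3, 4], [6]].
After inserting 10: P = [[2, 3, 4, 10], [6]].
After inserting 5: P = [[2, 3, 4, 5], [6, 10]].
After inserting 1: P = [[1, 3, 4, 5], [2, 10], [6]].
After inserting 8: P = [[1, 3, 4, 5, 8], [2, 10], [6]].
After inserting 7: P = [[1, 3, 4, 5, 7], [2, 8], [6, 10]].
After inserting 9: P = [[1, 3, 4, 5, 7, 9], [2, 8], [6, 10]].

So P = [[1, 3, 4, 5, 7, 9], [2, 8], [6, 10]].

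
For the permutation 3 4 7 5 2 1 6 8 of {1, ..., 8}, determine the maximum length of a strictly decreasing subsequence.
4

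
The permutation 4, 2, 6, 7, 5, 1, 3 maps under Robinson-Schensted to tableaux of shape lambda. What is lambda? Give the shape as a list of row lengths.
[3, 2, 2]

RSK row insertion gives P = [[1, 3, 7], [2, 5], [4, 6]], which has shape [3, 2, 2].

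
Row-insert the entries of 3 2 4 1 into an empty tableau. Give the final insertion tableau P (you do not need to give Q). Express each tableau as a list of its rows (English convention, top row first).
Insert 3: appended to row 1. P = [[3]].
Insert 2: 2 bumps 3 from row 1; 3 starts row 2. P = [[2], [3]].
Insert 4: appended to row 1. P = [[2, 4], [3]].
Insert 1: 1 bumps 2 from row 1; 2 bumps 3 from row 2; 3 starts row 3. P = [[1, 4], [2], [3]].

So P = [[1, 4], [2], [3]].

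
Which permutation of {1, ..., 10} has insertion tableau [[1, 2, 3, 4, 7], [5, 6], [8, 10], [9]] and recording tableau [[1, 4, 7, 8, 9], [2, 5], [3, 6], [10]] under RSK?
Reverse the RSK construction: for i from n down to 1, find the cell of Q containing i, remove the entry at that cell from P, and reverse-bump it up through P; the value ejected from row 1 is w(i).

Step i=10: Q has 10 at row 4, column 1; remove 9 from row 4 of P and reverse-bump: 9 enters row 3 and ejects 8; 8 enters row 2 and ejects 6; 6 enters row 1 and ejects 4. So w(10) = 4. P is now [[1, 2, 3, 6, 7], [5, 8], [9, 10]].
Step i=9: Q has 9 at row 1, column 5; remove that cell from P, ejecting 7. So w(9) = 7. P is now [[1, 2, 3, 6], [5, 8], [9, 10]].
Step i=8: Q has 8 at row 1, column 4; remove that cell from P, ejecting 6. So w(8) = 6. P is now [[1, 2, 3], [5, 8], [9, 10]].
Step i=7: Q has 7 at row 1, column 3; remove that cell from P, ejecting 3. So w(7) = 3. P is now [[1, 2], [5, 8], [9, 10]].
Step i=6: Q has 6 at row 3, column 2; remove 10 from row 3 of P and reverse-bump: 10 enters row 2 and ejects 8; 8 enters row 1 and ejects 2. So w(6) = 2. P is now [[1, 8], [5, 10], [9]].
Step i=5: Q has 5 at row 2, column 2; remove 10 from row 2 of P and reverse-bump: 10 enters row 1 and ejects 8. So w(5) = 8. P is now [[1, 10], [5], [9]].
Step i=4: Q has 4 at row 1, column 2; remove that cell from P, ejecting 10. So w(4) = 10. P is now [[1], [5], [9]].
Step i=3: Q has 3 at row 3, column 1; remove 9 from row 3 of P and reverse-bump: 9 enters row 2 and ejects 5; 5 enters row 1 and ejects 1. So w(3) = 1. P is now [[5], [9]].
Step i=2: Q has 2 at row 2, column 1; remove 9 from row 2 of P and reverse-bump: 9 enters row 1 and ejects 5. So w(2) = 5. P is now [[9]].
Step i=1: Q has 1 at row 1, column 1; remove that cell from P, ejecting 9. So w(1) = 9. P is now [].

So w = 9 5 1 10 8 2 3 6 7 4.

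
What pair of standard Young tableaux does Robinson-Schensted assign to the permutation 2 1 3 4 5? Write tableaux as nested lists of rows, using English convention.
P = [[1, 3, 4, 5], [2]], Q = [[1, 3, 4, 5], [2]]

Insert each entry of the permutation into P by Schensted row insertion, recording in Q the position of each new cell.

Insert 2: appended to row 1. P = [[2]].
Insert 1: 1 bumps 2 from row 1; 2 starts row 2. P = [[1], [2]].
Insert 3: appended to row 1. P = [[1, 3], [2]].
Insert 4: appended to row 1. P = [[1, 3, 4], [2]].
Insert 5: appended to row 1. P = [[1, 3, 4, 5], [2]].

So P = [[1, 3, 4, 5], [2]], Q = [[1, 3, 4, 5], [2]].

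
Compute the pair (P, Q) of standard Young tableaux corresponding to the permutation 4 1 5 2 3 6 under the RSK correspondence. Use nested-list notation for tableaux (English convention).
P = [[1, 2, 3, 6], [4, 5]], Q = [[1, 3, 5, 6], [2, 4]]

Insert each entry of the permutation into P by Schensted row insertion, recording in Q the position of each new cell.

Insert 4: appended to row 1. P = [[4]].
Insert 1: 1 bumps 4 from row 1; 4 starts row 2. P = [[1], [4]].
Insert 5: appended to row 1. P = [[1, 5], [4]].
Insert 2: 2 bumps 5 from row 1; 5 appends to row 2. P = [[1, 2], [4, 5]].
Insert 3: appended to row 1. P = [[1, 2, 3], [4, 5]].
Insert 6: appended to row 1. P = [[1, 2, 3, 6], [4, 5]].

So P = [[1, 2, 3, 6], [4, 5]], Q = [[1, 3, 5, 6], [2, 4]].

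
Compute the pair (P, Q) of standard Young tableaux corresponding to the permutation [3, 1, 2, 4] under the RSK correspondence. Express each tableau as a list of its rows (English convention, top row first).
Insert each entry of the permutation into P by Schensted row insertion, recording in Q the position of each new cell.

Insert 3: appended to row 1. P = [[3]], Q = [[1]].
Insert 1: 1 bumps 3 from row 1; 3 starts row 2. P = [[1], [3]], Q = [[1], [2]].
Insert 2: appended to row 1. P = [[1, 2], [3]], Q = [[1, 3], [2]].
Insert 4: appended to row 1. P = [[1, 2, 4], [3]], Q = [[1, 3, 4], [2]].

So P = [[1, 2, 4], [3]], Q = [[1, 3, 4], [2]].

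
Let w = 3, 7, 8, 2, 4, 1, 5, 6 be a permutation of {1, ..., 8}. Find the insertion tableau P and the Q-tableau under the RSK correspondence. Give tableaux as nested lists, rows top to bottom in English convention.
P = [[1, 4, 5, 6], [2, 7, 8], [3]], Q = [[1, 2, 3, 8], [4, 5, 7], [6]]

Insert each entry of the permutation into P by Schensted row insertion, recording in Q the position of each new cell.

Insert 3: appended to row 1. P = [[3]].
Insert 7: appended to row 1. P = [[3, 7]].
Insert 8: appended to row 1. P = [[3, 7, 8]].
Insert 2: 2 bumps 3 from row 1; 3 starts row 2. P = [[2, 7, 8], [3]].
Insert 4: 4 bumps 7 from row 1; 7 appends to row 2. P = [[2, 4, 8], [3, 7]].
Insert 1: 1 bumps 2 from row 1; 2 bumps 3 from row 2; 3 starts row 3. P = [[1, 4, 8], [2, 7], [3]].
Insert 5: 5 bumps 8 from row 1; 8 appends to row 2. P = [[1, 4, 5], [2, 7, 8], [3]].
Insert 6: appended to row 1. P = [[1, 4, 5, 6], [2, 7, 8], [3]].

So P = [[1, 4, 5, 6], [2, 7, 8], [3]], Q = [[1, 2, 3, 8], [4, 5, 7], [6]].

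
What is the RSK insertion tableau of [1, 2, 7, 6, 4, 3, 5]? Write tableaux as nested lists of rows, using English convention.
Insert 1: appended to row 1. P = [[1]].
Insert 2: appended to row 1. P = [[1, 2]].
Insert 7: appended to row 1. P = [[1, 2, 7]].
Insert 6: 6 bumps 7 from row 1; 7 starts row 2. P = [[1, 2, 6], [7]].
Insert 4: 4 bumps 6 from row 1; 6 bumps 7 from row 2; 7 starts row 3. P = [[1, 2, 4], [6], [7]].
Insert 3: 3 bumps 4 from row 1; 4 bumps 6 from row 2; 6 bumps 7 from row 3; 7 starts row 4. P = [[1, 2, 3], [4], [6], [7]].
Insert 5: appended to row 1. P = [[1, 2, 3, 5], [4], [6], [7]].

So P = [[1, 2, 3, 5], [4], [6], [7]].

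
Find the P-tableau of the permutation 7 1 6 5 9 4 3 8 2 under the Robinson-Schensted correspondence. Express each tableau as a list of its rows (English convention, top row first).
Insert 7: appended to row 1. P = [[7]].
Insert 1: 1 bumps 7 from row 1; 7 starts row 2. P = [[1], [7]].
Insert 6: appended to row 1. P = [[1, 6], [7]].
Insert 5: 5 bumps 6 from row 1; 6 bumps 7 from row 2; 7 starts row 3. P = [[1, 5], [6], [7]].
Insert 9: appended to row 1. P = [[1, 5, 9], [6], [7]].
Insert 4: 4 bumps 5 from row 1; 5 bumps 6 from row 2; 6 bumps 7 from row 3; 7 starts row 4. P = [[1, 4, 9], [5], [6], [7]].
Insert 3: 3 bumps 4 from row 1; 4 bumps 5 from row 2; 5 bumps 6 from row 3; 6 bumps 7 from row 4; 7 starts row 5. P = [[1, 3, 9], [4], [5], [6], [7]].
Insert 8: 8 bumps 9 from row 1; 9 appends to row 2. P = [[1, 3, 8], [4, 9], [5], [6], [7]].
Insert 2: 2 bumps 3 from row 1; 3 bumps 4 from row 2; 4 bumps 5 from row 3; 5 bumps 6 from row 4; 6 bumps 7 from row 5; 7 starts row 6. P = [[1, 2, 8], [3, 9], [4], [5], [6], [7]].

So P = [[1, 2, 8], [3, 9], [4], [5], [6], [7]].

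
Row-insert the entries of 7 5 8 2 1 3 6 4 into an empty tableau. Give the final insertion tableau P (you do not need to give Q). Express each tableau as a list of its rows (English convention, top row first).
P = [[1, 3, 4], [2, 6], [5, 8], [7]]

Insert 7: appended to row 1. P = [[7]].
Insert 5: 5 bumps 7 from row 1; 7 starts row 2. P = [[5], [7]].
Insert 8: appended to row 1. P = [[5, 8], [7]].
Insert 2: 2 bumps 5 from row 1; 5 bumps 7 from row 2; 7 starts row 3. P = [[2, 8], [5], [7]].
Insert 1: 1 bumps 2 from row 1; 2 bumps 5 from row 2; 5 bumps 7 from row 3; 7 starts row 4. P = [[1, 8], [2], [5], [7]].
Insert 3: 3 bumps 8 from row 1; 8 appends to row 2. P = [[1, 3], [2, 8], [5], [7]].
Insert 6: appended to row 1. P = [[1, 3, 6], [2, 8], [5], [7]].
Insert 4: 4 bumps 6 from row 1; 6 bumps 8 from row 2; 8 appends to row 3. P = [[1, 3, 4], [2, 6], [5, 8], [7]].

So P = [[1, 3, 4], [2, 6], [5, 8], [7]].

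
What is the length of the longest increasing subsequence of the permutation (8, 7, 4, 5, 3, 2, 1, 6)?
3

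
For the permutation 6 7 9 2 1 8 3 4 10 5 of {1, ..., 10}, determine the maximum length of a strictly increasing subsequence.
4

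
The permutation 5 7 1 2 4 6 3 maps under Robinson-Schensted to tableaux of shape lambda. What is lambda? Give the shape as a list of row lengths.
RSK row insertion gives P = [[1, 2, 3, 6], [4, 7], [5]], which has shape [4, 2, 1].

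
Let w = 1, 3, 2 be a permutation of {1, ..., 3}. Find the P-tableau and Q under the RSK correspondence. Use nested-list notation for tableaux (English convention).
P = [[1, 2], [3]], Q = [[1, 2], [3]]

Insert each entry of the permutation into P by Schensted row insertion, recording in Q the position of each new cell.

Insert 1: appended to row 1. P = [[1]].
Insert 3: appended to row 1. P = [[1, 3]].
Insert 2: 2 bumps 3 from row 1; 3 starts row 2. P = [[1, 2], [3]].

So P = [[1, 2], [3]], Q = [[1, 2], [3]].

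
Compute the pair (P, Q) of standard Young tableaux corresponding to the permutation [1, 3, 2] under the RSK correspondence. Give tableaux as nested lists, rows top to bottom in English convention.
P = [[1, 2], [3]], Q = [[1, 2], [3]]

Insert each entry of the permutation into P by Schensted row insertion, recording in Q the position of each new cell.

Insert 1: appended to row 1. P = [[1]], Q = [[1]].
Insert 3: appended to row 1. P = [[1, 3]], Q = [[1, 2]].
Insert 2: 2 bumps 3 from row 1; 3 starts row 2. P = [[1, 2], [3]], Q = [[1, 2], [3]].

So P = [[1, 2], [3]], Q = [[1, 2], [3]].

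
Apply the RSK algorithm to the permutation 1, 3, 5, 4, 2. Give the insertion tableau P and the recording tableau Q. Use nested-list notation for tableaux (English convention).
P = [[1, 2, 4], [3], [5]], Q = [[1, 2, 3], [4], [5]]

Insert each entry of the permutation into P by Schensted row insertion, recording in Q the position of each new cell.

After inserting 1: P = [[1]].
After inserting 3: P = [[1, 3]].
After inserting 5: P = [[1, 3, 5]].
After inserting 4: P = [[1, 3, 4], [5]].
After inserting 2: P = [[1, 2, 4], [3], [5]].

So P = [[1, 2, 4], [3], [5]], Q = [[1, 2, 3], [4], [5]].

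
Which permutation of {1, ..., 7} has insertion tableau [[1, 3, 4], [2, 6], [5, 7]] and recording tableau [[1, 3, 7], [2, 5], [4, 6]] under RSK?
Reverse RSK: for i = n, n-1, ..., 1, locate i in Q, remove the corresponding corner cell from P, and reverse-bump its entry up through P; the value ejected from row 1 is w(i).

So w = 5 2 7 1 6 3 4.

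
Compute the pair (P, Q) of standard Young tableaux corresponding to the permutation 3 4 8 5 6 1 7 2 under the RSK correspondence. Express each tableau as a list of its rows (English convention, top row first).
P = [[1, 2, 5, 6, 7], [3, 4], [8]], Q = [[1, 2, 3, 5, 7], [4, 8], [6]]

Insert each entry of the permutation into P by Schensted row insertion, recording in Q the position of each new cell.

Insert 3: appended to row 1. P = [[3]].
Insert 4: appended to row 1. P = [[3, 4]].
Insert 8: appended to row 1. P = [[3, 4, 8]].
Insert 5: 5 bumps 8 from row 1; 8 starts row 2. P = [[3, 4, 5], [8]].
Insert 6: appended to row 1. P = [[3, 4, 5, 6], [8]].
Insert 1: 1 bumps 3 from row 1; 3 bumps 8 from row 2; 8 starts row 3. P = [[1, 4, 5, 6], [3], [8]].
Insert 7: appended to row 1. P = [[1, 4, 5, 6, 7], [3], [8]].
Insert 2: 2 bumps 4 from row 1; 4 appends to row 2. P = [[1, 2, 5, 6, 7], [3, 4], [8]].

So P = [[1, 2, 5, 6, 7], [3, 4], [8]], Q = [[1, 2, 3, 5, 7], [4, 8], [6]].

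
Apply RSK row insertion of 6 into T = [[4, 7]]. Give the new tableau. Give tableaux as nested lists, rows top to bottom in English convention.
[[4, 6], [7]]

In row 1, 6 replaces 7 (the leftmost entry greater than 6); 7 is bumped to row 2. 7 starts a new row 2. The new tableau is [[4, 6], [7]].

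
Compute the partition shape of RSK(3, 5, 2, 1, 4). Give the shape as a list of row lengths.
[2, 2, 1]

Row-insert each entry into an empty tableau.

After inserting 3: P = [[3]].
After inserting 5: P = [[3, 5]].
After inserting 2: P = [[2, 5], [3]].
After inserting 1: P = [[1, 5], [2], [3]].
After inserting 4: P = [[1, 4], [2, 5], [3]].

The final insertion tableau P = [[1, 4], [2, 5], [3]] has shape [2, 2, 1].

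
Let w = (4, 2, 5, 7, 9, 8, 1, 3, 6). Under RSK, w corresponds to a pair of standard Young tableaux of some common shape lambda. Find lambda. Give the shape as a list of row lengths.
[4, 3, 2]

Row-insert each entry into an empty tableau.

After inserting 4: P = [[4]].
After inserting 2: P = [[2], [4]].
After inserting 5: P = [[2, 5], [4]].
After inserting 7: P = [[2, 5, 7], [4]].
After inserting 9: P = [[2, 5, 7, 9], [4]].
After inserting 8: P = [[2, 5, 7, 8], [4, 9]].
After inserting 1: P = [[1, 5, 7, 8], [2, 9], [4]].
After inserting 3: P = [[1, 3, 7, 8], [2, 5], [4, 9]].
After inserting 6: P = [[1, 3, 6, 8], [2, 5, 7], [4, 9]].

The final insertion tableau P = [[1, 3, 6, 8], [2, 5, 7], [4, 9]] has shape [4, 3, 2].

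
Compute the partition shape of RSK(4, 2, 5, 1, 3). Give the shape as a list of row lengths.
[2, 2, 1]

RSK row insertion gives P = [[1, 3], [2, 5], [4]], which has shape [2, 2, 1].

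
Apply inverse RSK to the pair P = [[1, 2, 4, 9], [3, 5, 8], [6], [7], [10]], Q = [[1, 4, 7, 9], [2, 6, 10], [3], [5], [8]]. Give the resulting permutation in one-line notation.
10 7 3 6 1 5 8 2 9 4

Reverse the RSK construction: for i from n down to 1, find the cell of Q containing i, remove the entry at that cell from P, and reverse-bump it up through P; the value ejected from row 1 is w(i).

Step i=10: Q has 10 at row 2, column 3; remove 8 from row 2 of P and reverse-bump: 8 enters row 1 and ejects 4. So w(10) = 4. P is now [[1, 2, 8, 9], [3, 5], [6], [7], [10]].
Step i=9: Q has 9 at row 1, column 4; remove that cell from P, ejecting 9. So w(9) = 9. P is now [[1, 2, 8], [3, 5], [6], [7], [10]].
Step i=8: Q has 8 at row 5, column 1; remove 10 from row 5 of P and reverse-bump: 10 enters row 4 and ejects 7; 7 enters row 3 and ejects 6; 6 enters row 2 and ejects 5; 5 enters row 1 and ejects 2. So w(8) = 2. P is now [[1, 5, 8], [3, 6], [7], [10]].
Step i=7: Q has 7 at row 1, column 3; remove that cell from P, ejecting 8. So w(7) = 8. P is now [[1, 5], [3, 6], [7], [10]].
Step i=6: Q has 6 at row 2, column 2; remove 6 from row 2 of P and reverse-bump: 6 enters row 1 and ejects 5. So w(6) = 5. P is now [[1, 6], [3], [7], [10]].
Step i=5: Q has 5 at row 4, column 1; remove 10 from row 4 of P and reverse-bump: 10 enters row 3 and ejects 7; 7 enters row 2 and ejects 3; 3 enters row 1 and ejects 1. So w(5) = 1. P is now [[3, 6], [7], [10]].
Step i=4: Q has 4 at row 1, column 2; remove that cell from P, ejecting 6. So w(4) = 6. P is now [[3], [7], [10]].
Step i=3: Q has 3 at row 3, column 1; remove 10 from row 3 of P and reverse-bump: 10 enters row 2 and ejects 7; 7 enters row 1 and ejects 3. So w(3) = 3. P is now [[7], [10]].
Step i=2: Q has 2 at row 2, column 1; remove 10 from row 2 of P and reverse-bump: 10 enters row 1 and ejects 7. So w(2) = 7. P is now [[10]].
Step i=1: Q has 1 at row 1, column 1; remove that cell from P, ejecting 10. So w(1) = 10. P is now [].

So w = 10 7 3 6 1 5 8 2 9 4.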